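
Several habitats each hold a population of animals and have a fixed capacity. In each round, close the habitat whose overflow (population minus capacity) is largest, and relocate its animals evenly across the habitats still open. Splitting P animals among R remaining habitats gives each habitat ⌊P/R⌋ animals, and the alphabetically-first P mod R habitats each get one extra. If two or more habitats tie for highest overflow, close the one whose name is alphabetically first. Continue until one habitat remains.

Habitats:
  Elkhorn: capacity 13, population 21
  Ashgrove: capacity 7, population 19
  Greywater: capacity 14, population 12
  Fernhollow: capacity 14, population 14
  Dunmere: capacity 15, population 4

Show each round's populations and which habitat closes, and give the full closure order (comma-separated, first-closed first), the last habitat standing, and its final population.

Round 1: Ashgrove=19 Dunmere=4 Elkhorn=21 Fernhollow=14 Greywater=12 → close Ashgrove (overflow 12)
  19÷4 = 4 each, +1 to first 3
Round 2: Dunmere=9 Elkhorn=26 Fernhollow=19 Greywater=16 → close Elkhorn (overflow 13)
  26÷3 = 8 each, +1 to first 2
Round 3: Dunmere=18 Fernhollow=28 Greywater=24 → close Fernhollow (overflow 14)
  28÷2 = 14 each, +1 to first 0
Round 4: Dunmere=32 Greywater=38 → close Greywater (overflow 24)
  38÷1 = 38 each, +1 to first 0

Closure order: Ashgrove, Elkhorn, Fernhollow, Greywater
Last habitat: Dunmere with 70 animals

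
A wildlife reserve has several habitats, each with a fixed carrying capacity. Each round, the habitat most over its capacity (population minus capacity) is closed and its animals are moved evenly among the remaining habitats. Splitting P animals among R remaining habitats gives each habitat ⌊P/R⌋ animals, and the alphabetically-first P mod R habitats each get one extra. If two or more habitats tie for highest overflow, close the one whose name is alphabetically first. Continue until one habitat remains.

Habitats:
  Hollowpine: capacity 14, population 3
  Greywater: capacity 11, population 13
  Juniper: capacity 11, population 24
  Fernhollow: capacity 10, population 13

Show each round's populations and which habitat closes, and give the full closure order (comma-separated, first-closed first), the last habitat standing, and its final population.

Round 1: Fernhollow=13 Greywater=13 Hollowpine=3 Juniper=24 → close Juniper (overflow 13)
  24÷3 = 8 each, +1 to first 0
Round 2: Fernhollow=21 Greywater=21 Hollowpine=11 → close Fernhollow (overflow 11)
  21÷2 = 10 each, +1 to first 1
Round 3: Greywater=32 Hollowpine=21 → close Greywater (overflow 21)
  32÷1 = 32 each, +1 to first 0

Closure order: Juniper, Fernhollow, Greywater
Last habitat: Hollowpine with 53 animals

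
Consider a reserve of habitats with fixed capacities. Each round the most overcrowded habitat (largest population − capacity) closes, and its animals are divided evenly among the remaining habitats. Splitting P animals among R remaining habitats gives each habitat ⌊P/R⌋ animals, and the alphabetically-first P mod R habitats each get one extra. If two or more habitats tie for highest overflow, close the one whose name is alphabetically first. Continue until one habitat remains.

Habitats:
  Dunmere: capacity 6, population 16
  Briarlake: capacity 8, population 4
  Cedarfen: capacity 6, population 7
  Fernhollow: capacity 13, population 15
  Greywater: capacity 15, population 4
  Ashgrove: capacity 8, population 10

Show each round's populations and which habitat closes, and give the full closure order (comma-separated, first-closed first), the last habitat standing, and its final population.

Round 1: Ashgrove=10 Briarlake=4 Cedarfen=7 Dunmere=16 Fernhollow=15 Greywater=4 → close Dunmere (overflow 10)
  16÷5 = 3 each, +1 to first 1
Round 2: Ashgrove=14 Briarlake=7 Cedarfen=10 Fernhollow=18 Greywater=7 → close Ashgrove (overflow 6)
  14÷4 = 3 each, +1 to first 2
Round 3: Briarlake=11 Cedarfen=14 Fernhollow=21 Greywater=10 → close Cedarfen (overflow 8)
  14÷3 = 4 each, +1 to first 2
Round 4: Briarlake=16 Fernhollow=26 Greywater=14 → close Fernhollow (overflow 13)
  26÷2 = 13 each, +1 to first 0
Round 5: Briarlake=29 Greywater=27 → close Briarlake (overflow 21)
  29÷1 = 29 each, +1 to first 0

Closure order: Dunmere, Ashgrove, Cedarfen, Fernhollow, Briarlake
Last habitat: Greywater with 56 animals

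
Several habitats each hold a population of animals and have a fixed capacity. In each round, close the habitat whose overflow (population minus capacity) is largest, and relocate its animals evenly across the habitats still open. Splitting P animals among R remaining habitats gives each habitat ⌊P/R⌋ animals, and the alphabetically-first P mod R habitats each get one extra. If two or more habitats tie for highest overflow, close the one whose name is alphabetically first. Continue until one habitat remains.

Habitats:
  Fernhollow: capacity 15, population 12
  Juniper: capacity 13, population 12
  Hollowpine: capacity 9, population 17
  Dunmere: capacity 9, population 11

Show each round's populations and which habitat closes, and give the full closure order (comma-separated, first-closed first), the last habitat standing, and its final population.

Round 1: Dunmere=11 Fernhollow=12 Hollowpine=17 Juniper=12 → close Hollowpine (overflow 8)
  17÷3 = 5 each, +1 to first 2
Round 2: Dunmere=17 Fernhollow=18 Juniper=17 → close Dunmere (overflow 8)
  17÷2 = 8 each, +1 to first 1
Round 3: Fernhollow=27 Juniper=25 → close Fernhollow (overflow 12)
  27÷1 = 27 each, +1 to first 0

Closure order: Hollowpine, Dunmere, Fernhollow
Last habitat: Juniper with 52 animals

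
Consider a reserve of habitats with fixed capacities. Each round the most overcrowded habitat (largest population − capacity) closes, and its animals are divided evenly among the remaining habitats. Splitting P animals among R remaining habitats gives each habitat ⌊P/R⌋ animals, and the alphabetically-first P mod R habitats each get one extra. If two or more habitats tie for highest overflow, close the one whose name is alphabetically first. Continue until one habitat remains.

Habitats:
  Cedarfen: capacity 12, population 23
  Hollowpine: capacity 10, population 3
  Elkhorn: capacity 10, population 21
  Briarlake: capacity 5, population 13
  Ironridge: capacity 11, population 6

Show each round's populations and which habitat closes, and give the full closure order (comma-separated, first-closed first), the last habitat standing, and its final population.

Round 1: Briarlake=13 Cedarfen=23 Elkhorn=21 Hollowpine=3 Ironridge=6 → close Cedarfen (overflow 11)
  23÷4 = 5 each, +1 to first 3
Round 2: Briarlake=19 Elkhorn=27 Hollowpine=9 Ironridge=11 → close Elkhorn (overflow 17)
  27÷3 = 9 each, +1 to first 0
Round 3: Briarlake=28 Hollowpine=18 Ironridge=20 → close Briarlake (overflow 23)
  28÷2 = 14 each, +1 to first 0
Round 4: Hollowpine=32 Ironridge=34 → close Ironridge (overflow 23)
  34÷1 = 34 each, +1 to first 0

Closure order: Cedarfen, Elkhorn, Briarlake, Ironridge
Last habitat: Hollowpine with 66 animals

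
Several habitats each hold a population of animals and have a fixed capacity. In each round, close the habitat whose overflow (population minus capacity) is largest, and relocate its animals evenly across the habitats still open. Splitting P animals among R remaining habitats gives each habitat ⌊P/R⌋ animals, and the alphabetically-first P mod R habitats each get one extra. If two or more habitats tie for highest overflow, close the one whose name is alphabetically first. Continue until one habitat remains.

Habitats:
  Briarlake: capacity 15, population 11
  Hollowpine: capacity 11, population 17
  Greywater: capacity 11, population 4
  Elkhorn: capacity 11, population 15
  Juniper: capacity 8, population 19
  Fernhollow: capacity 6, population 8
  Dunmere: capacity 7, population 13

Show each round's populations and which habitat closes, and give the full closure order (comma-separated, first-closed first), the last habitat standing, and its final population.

Closure order: Juniper, Dunmere, Hollowpine, Elkhorn, Fernhollow, Briarlake
Last habitat: Greywater with 87 animals

Round 1: Briarlake=11 Dunmere=13 Elkhorn=15 Fernhollow=8 Greywater=4 Hollowpine=17 Juniper=19 → close Juniper (overflow 11)
  19÷6 = 3 each, +1 to first 1
Round 2: Briarlake=15 Dunmere=16 Elkhorn=18 Fernhollow=11 Greywater=7 Hollowpine=20 → close Dunmere (overflow 9)
  16÷5 = 3 each, +1 to first 1
Round 3: Briarlake=19 Elkhorn=21 Fernhollow=14 Greywater=10 Hollowpine=23 → close Hollowpine (overflow 12)
  23÷4 = 5 each, +1 to first 3
Round 4: Briarlake=25 Elkhorn=27 Fernhollow=20 Greywater=15 → close Elkhorn (overflow 16)
  27÷3 = 9 each, +1 to first 0
Round 5: Briarlake=34 Fernhollow=29 Greywater=24 → close Fernhollow (overflow 23)
  29÷2 = 14 each, +1 to first 1
Round 6: Briarlake=49 Greywater=38 → close Briarlake (overflow 34)
  49÷1 = 49 each, +1 to first 0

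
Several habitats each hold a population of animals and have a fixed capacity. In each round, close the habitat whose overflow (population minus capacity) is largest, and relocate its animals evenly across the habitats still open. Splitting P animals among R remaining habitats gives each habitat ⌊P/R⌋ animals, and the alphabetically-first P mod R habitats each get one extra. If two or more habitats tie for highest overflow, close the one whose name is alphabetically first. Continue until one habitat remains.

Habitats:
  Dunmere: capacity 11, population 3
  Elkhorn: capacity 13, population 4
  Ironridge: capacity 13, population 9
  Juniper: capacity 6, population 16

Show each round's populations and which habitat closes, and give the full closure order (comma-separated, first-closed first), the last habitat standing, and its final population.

Round 1: Dunmere=3 Elkhorn=4 Ironridge=9 Juniper=16 → close Juniper (overflow 10)
  16÷3 = 5 each, +1 to first 1
Round 2: Dunmere=9 Elkhorn=9 Ironridge=14 → close Ironridge (overflow 1)
  14÷2 = 7 each, +1 to first 0
Round 3: Dunmere=16 Elkhorn=16 → close Dunmere (overflow 5)
  16÷1 = 16 each, +1 to first 0

Closure order: Juniper, Ironridge, Dunmere
Last habitat: Elkhorn with 32 animals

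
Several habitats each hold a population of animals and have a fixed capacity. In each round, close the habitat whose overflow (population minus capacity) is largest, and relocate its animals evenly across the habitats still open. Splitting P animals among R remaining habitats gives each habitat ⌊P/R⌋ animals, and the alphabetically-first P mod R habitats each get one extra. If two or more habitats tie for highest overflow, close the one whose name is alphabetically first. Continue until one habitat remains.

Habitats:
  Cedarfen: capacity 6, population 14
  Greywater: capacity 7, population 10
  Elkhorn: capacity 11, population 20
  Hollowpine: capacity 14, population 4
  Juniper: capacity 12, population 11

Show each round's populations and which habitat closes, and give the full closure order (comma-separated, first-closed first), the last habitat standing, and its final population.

Closure order: Elkhorn, Cedarfen, Greywater, Juniper
Last habitat: Hollowpine with 59 animals

Round 1: Cedarfen=14 Elkhorn=20 Greywater=10 Hollowpine=4 Juniper=11 → close Elkhorn (overflow 9)
  20÷4 = 5 each, +1 to first 0
Round 2: Cedarfen=19 Greywater=15 Hollowpine=9 Juniper=16 → close Cedarfen (overflow 13)
  19÷3 = 6 each, +1 to first 1
Round 3: Greywater=22 Hollowpine=15 Juniper=22 → close Greywater (overflow 15)
  22÷2 = 11 each, +1 to first 0
Round 4: Hollowpine=26 Juniper=33 → close Juniper (overflow 21)
  33÷1 = 33 each, +1 to first 0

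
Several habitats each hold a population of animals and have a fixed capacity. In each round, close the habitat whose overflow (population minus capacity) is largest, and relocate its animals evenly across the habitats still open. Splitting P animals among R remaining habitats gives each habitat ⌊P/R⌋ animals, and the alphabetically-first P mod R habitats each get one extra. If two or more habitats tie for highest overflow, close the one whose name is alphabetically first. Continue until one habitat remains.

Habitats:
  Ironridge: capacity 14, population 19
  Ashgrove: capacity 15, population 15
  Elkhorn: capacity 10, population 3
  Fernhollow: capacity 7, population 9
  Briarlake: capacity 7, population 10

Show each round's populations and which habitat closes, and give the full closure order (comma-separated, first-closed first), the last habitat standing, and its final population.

Closure order: Ironridge, Briarlake, Fernhollow, Ashgrove
Last habitat: Elkhorn with 56 animals

Round 1: Ashgrove=15 Briarlake=10 Elkhorn=3 Fernhollow=9 Ironridge=19 → close Ironridge (overflow 5)
  19÷4 = 4 each, +1 to first 3
Round 2: Ashgrove=20 Briarlake=15 Elkhorn=8 Fernhollow=13 → close Briarlake (overflow 8)
  15÷3 = 5 each, +1 to first 0
Round 3: Ashgrove=25 Elkhorn=13 Fernhollow=18 → close Fernhollow (overflow 11)
  18÷2 = 9 each, +1 to first 0
Round 4: Ashgrove=34 Elkhorn=22 → close Ashgrove (overflow 19)
  34÷1 = 34 each, +1 to first 0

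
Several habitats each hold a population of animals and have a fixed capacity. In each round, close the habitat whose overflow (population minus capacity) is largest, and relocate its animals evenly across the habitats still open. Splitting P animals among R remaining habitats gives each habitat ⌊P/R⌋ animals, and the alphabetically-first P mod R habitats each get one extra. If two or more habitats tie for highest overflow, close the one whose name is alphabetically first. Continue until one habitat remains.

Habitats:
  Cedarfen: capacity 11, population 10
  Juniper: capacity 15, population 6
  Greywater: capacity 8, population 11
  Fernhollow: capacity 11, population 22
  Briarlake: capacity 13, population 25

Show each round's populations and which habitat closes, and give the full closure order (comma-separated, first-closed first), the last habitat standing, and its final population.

Closure order: Briarlake, Fernhollow, Greywater, Cedarfen
Last habitat: Juniper with 74 animals

Round 1: Briarlake=25 Cedarfen=10 Fernhollow=22 Greywater=11 Juniper=6 → close Briarlake (overflow 12)
  25÷4 = 6 each, +1 to first 1
Round 2: Cedarfen=17 Fernhollow=28 Greywater=17 Juniper=12 → close Fernhollow (overflow 17)
  28÷3 = 9 each, +1 to first 1
Round 3: Cedarfen=27 Greywater=26 Juniper=21 → close Greywater (overflow 18)
  26÷2 = 13 each, +1 to first 0
Round 4: Cedarfen=40 Juniper=34 → close Cedarfen (overflow 29)
  40÷1 = 40 each, +1 to first 0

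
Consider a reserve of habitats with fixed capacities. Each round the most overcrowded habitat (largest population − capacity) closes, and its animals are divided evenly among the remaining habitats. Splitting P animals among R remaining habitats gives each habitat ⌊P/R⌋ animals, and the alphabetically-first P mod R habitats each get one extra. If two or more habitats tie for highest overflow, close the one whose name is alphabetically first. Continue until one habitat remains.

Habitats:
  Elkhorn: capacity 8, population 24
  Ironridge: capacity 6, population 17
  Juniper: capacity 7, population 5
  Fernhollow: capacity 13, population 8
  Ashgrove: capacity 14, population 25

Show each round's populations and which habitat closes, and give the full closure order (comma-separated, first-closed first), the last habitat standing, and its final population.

Round 1: Ashgrove=25 Elkhorn=24 Fernhollow=8 Ironridge=17 Juniper=5 → close Elkhorn (overflow 16)
  24÷4 = 6 each, +1 to first 0
Round 2: Ashgrove=31 Fernhollow=14 Ironridge=23 Juniper=11 → close Ashgrove (overflow 17)
  31÷3 = 10 each, +1 to first 1
Round 3: Fernhollow=25 Ironridge=33 Juniper=21 → close Ironridge (overflow 27)
  33÷2 = 16 each, +1 to first 1
Round 4: Fernhollow=42 Juniper=37 → close Juniper (overflow 30)
  37÷1 = 37 each, +1 to first 0

Closure order: Elkhorn, Ashgrove, Ironridge, Juniper
Last habitat: Fernhollow with 79 animals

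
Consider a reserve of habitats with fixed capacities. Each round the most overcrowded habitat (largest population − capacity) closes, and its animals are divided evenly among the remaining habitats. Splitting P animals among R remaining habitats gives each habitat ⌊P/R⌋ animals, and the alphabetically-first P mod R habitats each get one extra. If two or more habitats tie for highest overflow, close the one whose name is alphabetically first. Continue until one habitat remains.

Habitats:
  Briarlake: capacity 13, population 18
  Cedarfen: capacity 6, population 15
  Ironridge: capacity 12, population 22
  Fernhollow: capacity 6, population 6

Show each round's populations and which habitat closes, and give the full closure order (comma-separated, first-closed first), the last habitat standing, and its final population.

Round 1: Briarlake=18 Cedarfen=15 Fernhollow=6 Ironridge=22 → close Ironridge (overflow 10)
  22÷3 = 7 each, +1 to first 1
Round 2: Briarlake=26 Cedarfen=22 Fernhollow=13 → close Cedarfen (overflow 16)
  22÷2 = 11 each, +1 to first 0
Round 3: Briarlake=37 Fernhollow=24 → close Briarlake (overflow 24)
  37÷1 = 37 each, +1 to first 0

Closure order: Ironridge, Cedarfen, Briarlake
Last habitat: Fernhollow with 61 animals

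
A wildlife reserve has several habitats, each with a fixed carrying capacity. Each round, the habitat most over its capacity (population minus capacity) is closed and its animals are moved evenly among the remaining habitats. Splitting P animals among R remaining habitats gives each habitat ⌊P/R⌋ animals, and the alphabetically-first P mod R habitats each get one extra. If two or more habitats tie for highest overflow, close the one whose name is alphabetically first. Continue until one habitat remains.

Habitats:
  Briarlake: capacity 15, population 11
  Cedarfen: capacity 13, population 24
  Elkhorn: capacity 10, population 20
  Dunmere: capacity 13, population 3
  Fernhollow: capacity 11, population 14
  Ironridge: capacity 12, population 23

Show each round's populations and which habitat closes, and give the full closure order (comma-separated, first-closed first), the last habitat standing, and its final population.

Round 1: Briarlake=11 Cedarfen=24 Dunmere=3 Elkhorn=20 Fernhollow=14 Ironridge=23 → close Cedarfen (overflow 11)
  24÷5 = 4 each, +1 to first 4
Round 2: Briarlake=16 Dunmere=8 Elkhorn=25 Fernhollow=19 Ironridge=27 → close Elkhorn (overflow 15)
  25÷4 = 6 each, +1 to first 1
Round 3: Briarlake=23 Dunmere=14 Fernhollow=25 Ironridge=33 → close Ironridge (overflow 21)
  33÷3 = 11 each, +1 to first 0
Round 4: Briarlake=34 Dunmere=25 Fernhollow=36 → close Fernhollow (overflow 25)
  36÷2 = 18 each, +1 to first 0
Round 5: Briarlake=52 Dunmere=43 → close Briarlake (overflow 37)
  52÷1 = 52 each, +1 to first 0

Closure order: Cedarfen, Elkhorn, Ironridge, Fernhollow, Briarlake
Last habitat: Dunmere with 95 animals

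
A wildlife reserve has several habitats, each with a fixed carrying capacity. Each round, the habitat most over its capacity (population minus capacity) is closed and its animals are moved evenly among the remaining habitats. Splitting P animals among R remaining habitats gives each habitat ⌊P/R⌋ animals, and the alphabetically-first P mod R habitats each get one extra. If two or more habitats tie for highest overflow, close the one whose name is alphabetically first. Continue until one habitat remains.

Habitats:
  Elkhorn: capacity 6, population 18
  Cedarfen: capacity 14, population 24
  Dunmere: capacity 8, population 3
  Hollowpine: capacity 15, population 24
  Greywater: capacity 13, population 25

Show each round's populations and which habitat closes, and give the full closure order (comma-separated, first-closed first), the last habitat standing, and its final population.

Closure order: Elkhorn, Greywater, Cedarfen, Hollowpine
Last habitat: Dunmere with 94 animals

Round 1: Cedarfen=24 Dunmere=3 Elkhorn=18 Greywater=25 Hollowpine=24 → close Elkhorn (overflow 12)
  18÷4 = 4 each, +1 to first 2
Round 2: Cedarfen=29 Dunmere=8 Greywater=29 Hollowpine=28 → close Greywater (overflow 16)
  29÷3 = 9 each, +1 to first 2
Round 3: Cedarfen=39 Dunmere=18 Hollowpine=37 → close Cedarfen (overflow 25)
  39÷2 = 19 each, +1 to first 1
Round 4: Dunmere=38 Hollowpine=56 → close Hollowpine (overflow 41)
  56÷1 = 56 each, +1 to first 0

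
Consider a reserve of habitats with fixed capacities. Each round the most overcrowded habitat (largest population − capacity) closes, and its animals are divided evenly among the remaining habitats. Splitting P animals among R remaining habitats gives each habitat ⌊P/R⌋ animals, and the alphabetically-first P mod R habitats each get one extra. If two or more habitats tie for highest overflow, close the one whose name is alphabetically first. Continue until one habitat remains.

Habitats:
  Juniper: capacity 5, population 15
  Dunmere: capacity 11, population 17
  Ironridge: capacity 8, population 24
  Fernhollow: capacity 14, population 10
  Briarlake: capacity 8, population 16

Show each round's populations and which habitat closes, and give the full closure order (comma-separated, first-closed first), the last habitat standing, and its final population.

Round 1: Briarlake=16 Dunmere=17 Fernhollow=10 Ironridge=24 Juniper=15 → close Ironridge (overflow 16)
  24÷4 = 6 each, +1 to first 0
Round 2: Briarlake=22 Dunmere=23 Fernhollow=16 Juniper=21 → close Juniper (overflow 16)
  21÷3 = 7 each, +1 to first 0
Round 3: Briarlake=29 Dunmere=30 Fernhollow=23 → close Briarlake (overflow 21)
  29÷2 = 14 each, +1 to first 1
Round 4: Dunmere=45 Fernhollow=37 → close Dunmere (overflow 34)
  45÷1 = 45 each, +1 to first 0

Closure order: Ironridge, Juniper, Briarlake, Dunmere
Last habitat: Fernhollow with 82 animals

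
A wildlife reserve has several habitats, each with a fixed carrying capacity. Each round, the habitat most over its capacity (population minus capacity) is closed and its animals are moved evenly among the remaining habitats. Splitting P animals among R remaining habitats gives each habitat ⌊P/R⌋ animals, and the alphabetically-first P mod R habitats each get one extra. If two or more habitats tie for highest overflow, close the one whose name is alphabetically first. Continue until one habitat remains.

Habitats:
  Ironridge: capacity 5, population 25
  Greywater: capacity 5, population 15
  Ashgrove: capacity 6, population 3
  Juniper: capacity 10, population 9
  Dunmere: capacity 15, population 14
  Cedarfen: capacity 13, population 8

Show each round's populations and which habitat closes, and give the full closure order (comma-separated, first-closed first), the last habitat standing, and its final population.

Round 1: Ashgrove=3 Cedarfen=8 Dunmere=14 Greywater=15 Ironridge=25 Juniper=9 → close Ironridge (overflow 20)
  25÷5 = 5 each, +1 to first 0
Round 2: Ashgrove=8 Cedarfen=13 Dunmere=19 Greywater=20 Juniper=14 → close Greywater (overflow 15)
  20÷4 = 5 each, +1 to first 0
Round 3: Ashgrove=13 Cedarfen=18 Dunmere=24 Juniper=19 → close Dunmere (overflow 9)
  24÷3 = 8 each, +1 to first 0
Round 4: Ashgrove=21 Cedarfen=26 Juniper=27 → close Juniper (overflow 17)
  27÷2 = 13 each, +1 to first 1
Round 5: Ashgrove=35 Cedarfen=39 → close Ashgrove (overflow 29)
  35÷1 = 35 each, +1 to first 0

Closure order: Ironridge, Greywater, Dunmere, Juniper, Ashgrove
Last habitat: Cedarfen with 74 animals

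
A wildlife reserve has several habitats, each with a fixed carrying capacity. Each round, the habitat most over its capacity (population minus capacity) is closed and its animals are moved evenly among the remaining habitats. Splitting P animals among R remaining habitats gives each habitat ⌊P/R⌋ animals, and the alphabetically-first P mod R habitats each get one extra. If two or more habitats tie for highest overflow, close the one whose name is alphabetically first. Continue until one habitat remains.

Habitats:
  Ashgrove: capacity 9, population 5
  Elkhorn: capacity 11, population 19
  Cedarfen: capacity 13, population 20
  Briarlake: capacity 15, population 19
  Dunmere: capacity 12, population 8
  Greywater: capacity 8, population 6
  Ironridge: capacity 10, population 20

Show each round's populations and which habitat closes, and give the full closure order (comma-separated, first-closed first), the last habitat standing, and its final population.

Round 1: Ashgrove=5 Briarlake=19 Cedarfen=20 Dunmere=8 Elkhorn=19 Greywater=6 Ironridge=20 → close Ironridge (overflow 10)
  20÷6 = 3 each, +1 to first 2
Round 2: Ashgrove=9 Briarlake=23 Cedarfen=23 Dunmere=11 Elkhorn=22 Greywater=9 → close Elkhorn (overflow 11)
  22÷5 = 4 each, +1 to first 2
Round 3: Ashgrove=14 Briarlake=28 Cedarfen=27 Dunmere=15 Greywater=13 → close Cedarfen (overflow 14)
  27÷4 = 6 each, +1 to first 3
Round 4: Ashgrove=21 Briarlake=35 Dunmere=22 Greywater=19 → close Briarlake (overflow 20)
  35÷3 = 11 each, +1 to first 2
Round 5: Ashgrove=33 Dunmere=34 Greywater=30 → close Ashgrove (overflow 24)
  33÷2 = 16 each, +1 to first 1
Round 6: Dunmere=51 Greywater=46 → close Dunmere (overflow 39)
  51÷1 = 51 each, +1 to first 0

Closure order: Ironridge, Elkhorn, Cedarfen, Briarlake, Ashgrove, Dunmere
Last habitat: Greywater with 97 animals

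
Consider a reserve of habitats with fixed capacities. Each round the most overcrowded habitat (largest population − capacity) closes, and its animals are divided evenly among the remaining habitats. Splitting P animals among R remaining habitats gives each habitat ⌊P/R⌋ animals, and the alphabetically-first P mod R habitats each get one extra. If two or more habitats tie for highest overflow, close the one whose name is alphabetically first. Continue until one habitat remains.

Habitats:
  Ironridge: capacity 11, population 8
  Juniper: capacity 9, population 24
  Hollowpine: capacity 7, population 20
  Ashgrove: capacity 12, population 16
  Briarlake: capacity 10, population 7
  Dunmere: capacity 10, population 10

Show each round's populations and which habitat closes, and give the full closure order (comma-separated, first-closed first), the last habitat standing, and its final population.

Round 1: Ashgrove=16 Briarlake=7 Dunmere=10 Hollowpine=20 Ironridge=8 Juniper=24 → close Juniper (overflow 15)
  24÷5 = 4 each, +1 to first 4
Round 2: Ashgrove=21 Briarlake=12 Dunmere=15 Hollowpine=25 Ironridge=12 → close Hollowpine (overflow 18)
  25÷4 = 6 each, +1 to first 1
Round 3: Ashgrove=28 Briarlake=18 Dunmere=21 Ironridge=18 → close Ashgrove (overflow 16)
  28÷3 = 9 each, +1 to first 1
Round 4: Briarlake=28 Dunmere=30 Ironridge=27 → close Dunmere (overflow 20)
  30÷2 = 15 each, +1 to first 0
Round 5: Briarlake=43 Ironridge=42 → close Briarlake (overflow 33)
  43÷1 = 43 each, +1 to first 0

Closure order: Juniper, Hollowpine, Ashgrove, Dunmere, Briarlake
Last habitat: Ironridge with 85 animals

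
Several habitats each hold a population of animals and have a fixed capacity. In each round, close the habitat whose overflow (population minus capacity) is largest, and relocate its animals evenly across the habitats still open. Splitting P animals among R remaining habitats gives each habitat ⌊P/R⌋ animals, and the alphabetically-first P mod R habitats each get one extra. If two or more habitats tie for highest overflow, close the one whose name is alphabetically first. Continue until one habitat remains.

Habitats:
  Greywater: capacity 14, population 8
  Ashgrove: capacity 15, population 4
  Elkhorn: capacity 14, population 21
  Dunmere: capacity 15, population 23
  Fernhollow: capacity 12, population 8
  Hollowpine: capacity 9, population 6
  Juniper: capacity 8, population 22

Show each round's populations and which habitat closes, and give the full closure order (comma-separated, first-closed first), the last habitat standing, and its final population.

Round 1: Ashgrove=4 Dunmere=23 Elkhorn=21 Fernhollow=8 Greywater=8 Hollowpine=6 Juniper=22 → close Juniper (overflow 14)
  22÷6 = 3 each, +1 to first 4
Round 2: Ashgrove=8 Dunmere=27 Elkhorn=25 Fernhollow=12 Greywater=11 Hollowpine=9 → close Dunmere (overflow 12)
  27÷5 = 5 each, +1 to first 2
Round 3: Ashgrove=14 Elkhorn=31 Fernhollow=17 Greywater=16 Hollowpine=14 → close Elkhorn (overflow 17)
  31÷4 = 7 each, +1 to first 3
Round 4: Ashgrove=22 Fernhollow=25 Greywater=24 Hollowpine=21 → close Fernhollow (overflow 13)
  25÷3 = 8 each, +1 to first 1
Round 5: Ashgrove=31 Greywater=32 Hollowpine=29 → close Hollowpine (overflow 20)
  29÷2 = 14 each, +1 to first 1
Round 6: Ashgrove=46 Greywater=46 → close Greywater (overflow 32)
  46÷1 = 46 each, +1 to first 0

Closure order: Juniper, Dunmere, Elkhorn, Fernhollow, Hollowpine, Greywater
Last habitat: Ashgrove with 92 animals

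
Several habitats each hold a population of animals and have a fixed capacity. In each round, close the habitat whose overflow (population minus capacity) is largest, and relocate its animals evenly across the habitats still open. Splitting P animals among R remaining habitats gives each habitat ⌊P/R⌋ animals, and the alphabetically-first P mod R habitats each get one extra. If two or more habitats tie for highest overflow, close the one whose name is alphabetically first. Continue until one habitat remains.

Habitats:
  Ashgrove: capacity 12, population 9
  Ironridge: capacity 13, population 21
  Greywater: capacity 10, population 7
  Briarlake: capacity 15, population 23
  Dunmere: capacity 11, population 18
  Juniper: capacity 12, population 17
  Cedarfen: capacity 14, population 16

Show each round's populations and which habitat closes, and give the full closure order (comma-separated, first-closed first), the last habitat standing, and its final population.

Round 1: Ashgrove=9 Briarlake=23 Cedarfen=16 Dunmere=18 Greywater=7 Ironridge=21 Juniper=17 → close Briarlake (overflow 8)
  23÷6 = 3 each, +1 to first 5
Round 2: Ashgrove=13 Cedarfen=20 Dunmere=22 Greywater=11 Ironridge=25 Juniper=20 → close Ironridge (overflow 12)
  25÷5 = 5 each, +1 to first 0
Round 3: Ashgrove=18 Cedarfen=25 Dunmere=27 Greywater=16 Juniper=25 → close Dunmere (overflow 16)
  27÷4 = 6 each, +1 to first 3
Round 4: Ashgrove=25 Cedarfen=32 Greywater=23 Juniper=31 → close Juniper (overflow 19)
  31÷3 = 10 each, +1 to first 1
Round 5: Ashgrove=36 Cedarfen=42 Greywater=33 → close Cedarfen (overflow 28)
  42÷2 = 21 each, +1 to first 0
Round 6: Ashgrove=57 Greywater=54 → close Ashgrove (overflow 45)
  57÷1 = 57 each, +1 to first 0

Closure order: Briarlake, Ironridge, Dunmere, Juniper, Cedarfen, Ashgrove
Last habitat: Greywater with 111 animals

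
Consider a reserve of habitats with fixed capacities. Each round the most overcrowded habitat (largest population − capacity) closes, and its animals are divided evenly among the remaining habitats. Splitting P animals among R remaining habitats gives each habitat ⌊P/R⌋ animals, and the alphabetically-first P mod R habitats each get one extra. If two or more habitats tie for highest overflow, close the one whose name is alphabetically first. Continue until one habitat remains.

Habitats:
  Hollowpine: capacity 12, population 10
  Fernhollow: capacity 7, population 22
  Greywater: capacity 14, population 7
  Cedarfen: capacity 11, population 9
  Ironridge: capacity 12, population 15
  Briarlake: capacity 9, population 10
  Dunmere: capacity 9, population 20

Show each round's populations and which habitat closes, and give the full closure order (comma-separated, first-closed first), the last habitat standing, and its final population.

Closure order: Fernhollow, Dunmere, Briarlake, Ironridge, Cedarfen, Hollowpine
Last habitat: Greywater with 93 animals

Round 1: Briarlake=10 Cedarfen=9 Dunmere=20 Fernhollow=22 Greywater=7 Hollowpine=10 Ironridge=15 → close Fernhollow (overflow 15)
  22÷6 = 3 each, +1 to first 4
Round 2: Briarlake=14 Cedarfen=13 Dunmere=24 Greywater=11 Hollowpine=13 Ironridge=18 → close Dunmere (overflow 15)
  24÷5 = 4 each, +1 to first 4
Round 3: Briarlake=19 Cedarfen=18 Greywater=16 Hollowpine=18 Ironridge=22 → close Briarlake (overflow 10)
  19÷4 = 4 each, +1 to first 3
Round 4: Cedarfen=23 Greywater=21 Hollowpine=23 Ironridge=26 → close Ironridge (overflow 14)
  26÷3 = 8 each, +1 to first 2
Round 5: Cedarfen=32 Greywater=30 Hollowpine=31 → close Cedarfen (overflow 21)
  32÷2 = 16 each, +1 to first 0
Round 6: Greywater=46 Hollowpine=47 → close Hollowpine (overflow 35)
  47÷1 = 47 each, +1 to first 0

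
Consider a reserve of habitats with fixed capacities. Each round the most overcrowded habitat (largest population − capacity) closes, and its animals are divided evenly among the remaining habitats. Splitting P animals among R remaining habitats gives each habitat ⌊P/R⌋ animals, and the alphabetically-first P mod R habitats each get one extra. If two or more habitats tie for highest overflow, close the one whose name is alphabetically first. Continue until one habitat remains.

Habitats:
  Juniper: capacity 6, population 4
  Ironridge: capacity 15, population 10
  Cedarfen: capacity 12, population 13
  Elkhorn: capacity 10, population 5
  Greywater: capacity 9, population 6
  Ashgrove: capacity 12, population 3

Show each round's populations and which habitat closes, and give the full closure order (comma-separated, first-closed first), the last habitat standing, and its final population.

Round 1: Ashgrove=3 Cedarfen=13 Elkhorn=5 Greywater=6 Ironridge=10 Juniper=4 → close Cedarfen (overflow 1)
  13÷5 = 2 each, +1 to first 3
Round 2: Ashgrove=6 Elkhorn=8 Greywater=9 Ironridge=12 Juniper=6 → close Greywater (overflow 0)
  9÷4 = 2 each, +1 to first 1
Round 3: Ashgrove=9 Elkhorn=10 Ironridge=14 Juniper=8 → close Juniper (overflow 2)
  8÷3 = 2 each, +1 to first 2
Round 4: Ashgrove=12 Elkhorn=13 Ironridge=16 → close Elkhorn (overflow 3)
  13÷2 = 6 each, +1 to first 1
Round 5: Ashgrove=19 Ironridge=22 → close Ashgrove (overflow 7)
  19÷1 = 19 each, +1 to first 0

Closure order: Cedarfen, Greywater, Juniper, Elkhorn, Ashgrove
Last habitat: Ironridge with 41 animals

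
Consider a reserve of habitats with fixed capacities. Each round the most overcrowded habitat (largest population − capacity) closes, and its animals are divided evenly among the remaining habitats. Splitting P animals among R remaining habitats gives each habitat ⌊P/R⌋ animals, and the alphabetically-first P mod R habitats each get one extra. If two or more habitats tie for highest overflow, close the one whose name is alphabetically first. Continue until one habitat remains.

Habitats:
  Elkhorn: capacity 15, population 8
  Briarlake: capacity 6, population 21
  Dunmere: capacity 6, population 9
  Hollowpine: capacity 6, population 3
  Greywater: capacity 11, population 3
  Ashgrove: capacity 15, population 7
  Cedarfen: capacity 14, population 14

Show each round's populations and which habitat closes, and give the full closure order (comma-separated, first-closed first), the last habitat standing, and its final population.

Round 1: Ashgrove=7 Briarlake=21 Cedarfen=14 Dunmere=9 Elkhorn=8 Greywater=3 Hollowpine=3 → close Briarlake (overflow 15)
  21÷6 = 3 each, +1 to first 3
Round 2: Ashgrove=11 Cedarfen=18 Dunmere=13 Elkhorn=11 Greywater=6 Hollowpine=6 → close Dunmere (overflow 7)
  13÷5 = 2 each, +1 to first 3
Round 3: Ashgrove=14 Cedarfen=21 Elkhorn=14 Greywater=8 Hollowpine=8 → close Cedarfen (overflow 7)
  21÷4 = 5 each, +1 to first 1
Round 4: Ashgrove=20 Elkhorn=19 Greywater=13 Hollowpine=13 → close Hollowpine (overflow 7)
  13÷3 = 4 each, +1 to first 1
Round 5: Ashgrove=25 Elkhorn=23 Greywater=17 → close Ashgrove (overflow 10)
  25÷2 = 12 each, +1 to first 1
Round 6: Elkhorn=36 Greywater=29 → close Elkhorn (overflow 21)
  36÷1 = 36 each, +1 to first 0

Closure order: Briarlake, Dunmere, Cedarfen, Hollowpine, Ashgrove, Elkhorn
Last habitat: Greywater with 65 animals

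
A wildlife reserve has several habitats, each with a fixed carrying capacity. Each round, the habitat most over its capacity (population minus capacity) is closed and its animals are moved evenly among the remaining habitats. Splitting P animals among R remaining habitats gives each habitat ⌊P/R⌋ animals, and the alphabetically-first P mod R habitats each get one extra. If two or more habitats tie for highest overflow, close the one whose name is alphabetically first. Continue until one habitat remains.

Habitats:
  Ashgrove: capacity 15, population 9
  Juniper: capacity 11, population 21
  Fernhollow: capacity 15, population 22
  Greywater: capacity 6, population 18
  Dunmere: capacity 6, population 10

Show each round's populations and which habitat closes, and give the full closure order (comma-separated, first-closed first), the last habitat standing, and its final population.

Closure order: Greywater, Juniper, Fernhollow, Dunmere
Last habitat: Ashgrove with 80 animals

Round 1: Ashgrove=9 Dunmere=10 Fernhollow=22 Greywater=18 Juniper=21 → close Greywater (overflow 12)
  18÷4 = 4 each, +1 to first 2
Round 2: Ashgrove=14 Dunmere=15 Fernhollow=26 Juniper=25 → close Juniper (overflow 14)
  25÷3 = 8 each, +1 to first 1
Round 3: Ashgrove=23 Dunmere=23 Fernhollow=34 → close Fernhollow (overflow 19)
  34÷2 = 17 each, +1 to first 0
Round 4: Ashgrove=40 Dunmere=40 → close Dunmere (overflow 34)
  40÷1 = 40 each, +1 to first 0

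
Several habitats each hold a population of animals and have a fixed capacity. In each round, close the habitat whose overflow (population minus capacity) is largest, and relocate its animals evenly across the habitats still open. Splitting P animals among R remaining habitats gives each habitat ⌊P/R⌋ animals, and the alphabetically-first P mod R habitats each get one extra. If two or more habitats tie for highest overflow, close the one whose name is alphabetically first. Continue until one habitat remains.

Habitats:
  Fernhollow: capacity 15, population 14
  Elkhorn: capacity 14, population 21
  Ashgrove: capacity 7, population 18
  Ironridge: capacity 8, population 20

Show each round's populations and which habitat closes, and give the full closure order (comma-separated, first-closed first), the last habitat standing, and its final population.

Round 1: Ashgrove=18 Elkhorn=21 Fernhollow=14 Ironridge=20 → close Ironridge (overflow 12)
  20÷3 = 6 each, +1 to first 2
Round 2: Ashgrove=25 Elkhorn=28 Fernhollow=20 → close Ashgrove (overflow 18)
  25÷2 = 12 each, +1 to first 1
Round 3: Elkhorn=41 Fernhollow=32 → close Elkhorn (overflow 27)
  41÷1 = 41 each, +1 to first 0

Closure order: Ironridge, Ashgrove, Elkhorn
Last habitat: Fernhollow with 73 animals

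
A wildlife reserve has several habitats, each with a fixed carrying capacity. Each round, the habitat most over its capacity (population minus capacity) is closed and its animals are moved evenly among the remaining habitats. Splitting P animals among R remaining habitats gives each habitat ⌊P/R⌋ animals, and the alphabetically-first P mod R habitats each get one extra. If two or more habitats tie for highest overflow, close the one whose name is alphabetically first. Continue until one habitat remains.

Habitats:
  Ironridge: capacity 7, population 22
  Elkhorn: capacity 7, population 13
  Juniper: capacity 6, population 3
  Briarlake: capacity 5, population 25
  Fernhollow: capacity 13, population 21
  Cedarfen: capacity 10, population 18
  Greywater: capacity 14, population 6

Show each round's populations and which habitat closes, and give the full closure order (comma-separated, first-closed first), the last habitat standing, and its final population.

Round 1: Briarlake=25 Cedarfen=18 Elkhorn=13 Fernhollow=21 Greywater=6 Ironridge=22 Juniper=3 → close Briarlake (overflow 20)
  25÷6 = 4 each, +1 to first 1
Round 2: Cedarfen=23 Elkhorn=17 Fernhollow=25 Greywater=10 Ironridge=26 Juniper=7 → close Ironridge (overflow 19)
  26÷5 = 5 each, +1 to first 1
Round 3: Cedarfen=29 Elkhorn=22 Fernhollow=30 Greywater=15 Juniper=12 → close Cedarfen (overflow 19)
  29÷4 = 7 each, +1 to first 1
Round 4: Elkhorn=30 Fernhollow=37 Greywater=22 Juniper=19 → close Fernhollow (overflow 24)
  37÷3 = 12 each, +1 to first 1
Round 5: Elkhorn=43 Greywater=34 Juniper=31 → close Elkhorn (overflow 36)
  43÷2 = 21 each, +1 to first 1
Round 6: Greywater=56 Juniper=52 → close Juniper (overflow 46)
  52÷1 = 52 each, +1 to first 0

Closure order: Briarlake, Ironridge, Cedarfen, Fernhollow, Elkhorn, Juniper
Last habitat: Greywater with 108 animals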